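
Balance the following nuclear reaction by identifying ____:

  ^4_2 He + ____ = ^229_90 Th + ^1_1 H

Conserve mass number: 4 + A = 229 + 1, so A = 226.
Conserve atomic number: 2 + Z = 90 + 1, so Z = 89.
Z = 89 is actinium, so the species is ^226_89 Ac.

Ac-226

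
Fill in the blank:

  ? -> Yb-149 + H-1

Conserve mass number: A = 149 + 1, so A = 150.
Conserve atomic number: Z = 70 + 1, so Z = 71.
Z = 71 is lutetium, so the species is Lu-150.

Lu-150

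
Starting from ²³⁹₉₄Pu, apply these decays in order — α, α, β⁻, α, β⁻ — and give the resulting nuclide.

Th-227

Start: (A, Z) = (239, 94).
After α: (235, 92).
After α: (231, 90).
After β⁻: (231, 91).
After α: (227, 89).
After β⁻: (227, 90).
Z = 90 is thorium.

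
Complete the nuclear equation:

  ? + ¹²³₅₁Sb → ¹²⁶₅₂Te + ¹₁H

alpha particle

Conserve mass number: A + 123 = 126 + 1, so A = 4.
Conserve atomic number: Z + 51 = 52 + 1, so Z = 2.
A = 4 and Z = 2 is ⁴₂He — an alpha particle.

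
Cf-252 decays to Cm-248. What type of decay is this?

ΔA = 248 − 252 = -4; ΔZ = 96 − 98 = -2.
A drops by 4 and Z drops by 2 — the signature of alpha emission.

alpha decay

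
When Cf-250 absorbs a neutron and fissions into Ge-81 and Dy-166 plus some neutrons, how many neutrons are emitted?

4

Conserve mass number: 251 = 81 + 166 + k, so k = 251 − 247 = 4.
Check atomic number: 98 = 32 + 66 + 0 = 98. ✓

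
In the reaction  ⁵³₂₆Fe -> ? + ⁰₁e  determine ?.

Conserve mass number: 53 = A + 0, so A = 53.
Conserve atomic number: 26 = Z + 1, so Z = 25.
Z = 25 is manganese, so the species is ⁵³₂₅Mn.

Mn-53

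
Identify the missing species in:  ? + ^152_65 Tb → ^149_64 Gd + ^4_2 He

proton

Conserve mass number: A + 152 = 149 + 4, so A = 1.
Conserve atomic number: Z + 65 = 64 + 2, so Z = 1.
A = 1 and Z = 1 is ^1_1 H — a proton.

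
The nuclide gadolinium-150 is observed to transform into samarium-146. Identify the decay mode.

ΔA = 146 − 150 = -4; ΔZ = 62 − 64 = -2.
A drops by 4 and Z drops by 2 — the signature of alpha emission.

alpha decay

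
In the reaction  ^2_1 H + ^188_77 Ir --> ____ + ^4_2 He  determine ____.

Os-186

Conserve mass number: 2 + 188 = A + 4, so A = 186.
Conserve atomic number: 1 + 77 = Z + 2, so Z = 76.
Z = 76 is osmium, so the species is ^186_76 Os.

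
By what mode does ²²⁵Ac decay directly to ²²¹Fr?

ΔA = 221 − 225 = -4; ΔZ = 87 − 89 = -2.
A drops by 4 and Z drops by 2 — the signature of alpha emission.

alpha decay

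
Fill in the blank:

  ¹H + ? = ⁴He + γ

Conserve mass number: 1 + A = 4 + 0, so A = 3.
Conserve atomic number: 1 + Z = 2 + 0, so Z = 1.
A = 3 and Z = 1 is ³H — a triton.

triton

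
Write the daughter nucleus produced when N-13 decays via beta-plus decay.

C-13

Beta-plus decay: mass number changes by +0, atomic number by -1.
A: 13 = 13; Z: 7 − 1 = 6.
Z = 6 is carbon, so the daughter is C-13.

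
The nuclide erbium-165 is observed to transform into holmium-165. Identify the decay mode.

ΔA = 165 − 165 = 0; ΔZ = 67 − 68 = -1.
A is unchanged and Z drops by 1 — a proton has become a neutron (β⁺ emission or electron capture).

beta-plus decay or electron capture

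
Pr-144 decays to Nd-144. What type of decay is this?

beta-minus decay

ΔA = 144 − 144 = 0; ΔZ = 60 − 59 = +1.
A is unchanged and Z rises by 1 — a neutron has become a proton (β⁻ decay).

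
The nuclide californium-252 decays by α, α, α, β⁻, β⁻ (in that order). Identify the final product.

Pu-240

Start: (A, Z) = (252, 98).
After α: (248, 96).
After α: (244, 94).
After α: (240, 92).
After β⁻: (240, 93).
After β⁻: (240, 94).
Z = 94 is plutonium.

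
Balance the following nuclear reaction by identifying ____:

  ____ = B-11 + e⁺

Conserve mass number: A = 11 + 0, so A = 11.
Conserve atomic number: Z = 5 + 1, so Z = 6.
Z = 6 is carbon, so the species is C-11.

C-11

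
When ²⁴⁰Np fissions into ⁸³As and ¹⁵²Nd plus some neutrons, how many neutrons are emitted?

5

Conserve mass number: 240 = 83 + 152 + k, so k = 240 − 235 = 5.
Check atomic number: 93 = 33 + 60 + 0 = 93. ✓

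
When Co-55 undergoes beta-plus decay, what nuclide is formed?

Fe-55

Beta-plus decay: mass number changes by +0, atomic number by -1.
A: 55 = 55; Z: 27 − 1 = 26.
Z = 26 is iron, so the daughter is Fe-55.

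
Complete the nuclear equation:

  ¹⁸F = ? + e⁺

Conserve mass number: 18 = A + 0, so A = 18.
Conserve atomic number: 9 = Z + 1, so Z = 8.
Z = 8 is oxygen, so the species is ¹⁸O.

O-18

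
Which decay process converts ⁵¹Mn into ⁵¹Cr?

beta-plus decay or electron capture

ΔA = 51 − 51 = 0; ΔZ = 24 − 25 = -1.
A is unchanged and Z drops by 1 — a proton has become a neutron (β⁺ emission or electron capture).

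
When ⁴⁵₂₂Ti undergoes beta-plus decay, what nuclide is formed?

Sc-45

Beta-plus decay: mass number changes by +0, atomic number by -1.
A: 45 = 45; Z: 22 − 1 = 21.
Z = 21 is scandium, so the daughter is ⁴⁵₂₁Sc.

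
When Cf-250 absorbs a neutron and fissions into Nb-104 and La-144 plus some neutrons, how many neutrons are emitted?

Conserve mass number: 251 = 104 + 144 + k, so k = 251 − 248 = 3.
Check atomic number: 98 = 41 + 57 + 0 = 98. ✓

3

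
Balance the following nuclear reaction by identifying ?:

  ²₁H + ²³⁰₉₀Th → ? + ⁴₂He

Ac-228

Conserve mass number: 2 + 230 = A + 4, so A = 228.
Conserve atomic number: 1 + 90 = Z + 2, so Z = 89.
Z = 89 is actinium, so the species is ²²⁸₈₉Ac.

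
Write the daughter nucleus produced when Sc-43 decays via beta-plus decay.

Ca-43

Beta-plus decay: mass number changes by +0, atomic number by -1.
A: 43 = 43; Z: 21 − 1 = 20.
Z = 20 is calcium, so the daughter is Ca-43.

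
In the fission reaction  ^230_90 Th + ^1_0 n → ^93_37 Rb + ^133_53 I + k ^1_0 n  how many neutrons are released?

5

Conserve mass number: 231 = 93 + 133 + k, so k = 231 − 226 = 5.
Check atomic number: 90 = 37 + 53 + 0 = 90. ✓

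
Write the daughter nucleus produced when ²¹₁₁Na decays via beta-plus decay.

Beta-plus decay: mass number changes by +0, atomic number by -1.
A: 21 = 21; Z: 11 − 1 = 10.
Z = 10 is neon, so the daughter is ²¹₁₀Ne.

Ne-21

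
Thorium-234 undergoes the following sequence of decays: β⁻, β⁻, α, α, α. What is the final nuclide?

Start: (A, Z) = (234, 90).
After β⁻: (234, 91).
After β⁻: (234, 92).
After α: (230, 90).
After α: (226, 88).
After α: (222, 86).
Z = 86 is radon.

Rn-222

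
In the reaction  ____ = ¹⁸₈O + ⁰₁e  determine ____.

F-18

Conserve mass number: A = 18 + 0, so A = 18.
Conserve atomic number: Z = 8 + 1, so Z = 9.
Z = 9 is fluorine, so the species is ¹⁸₉F.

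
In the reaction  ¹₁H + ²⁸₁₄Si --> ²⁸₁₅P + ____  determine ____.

neutron

Conserve mass number: 1 + 28 = 28 + A, so A = 1.
Conserve atomic number: 1 + 14 = 15 + Z, so Z = 0.
A = 1 and Z = 0 is ¹₀n — a neutron.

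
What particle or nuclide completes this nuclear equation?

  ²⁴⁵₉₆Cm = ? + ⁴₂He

Conserve mass number: 245 = A + 4, so A = 241.
Conserve atomic number: 96 = Z + 2, so Z = 94.
Z = 94 is plutonium, so the species is ²⁴¹₉₄Pu.

Pu-241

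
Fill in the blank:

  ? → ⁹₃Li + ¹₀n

Li-10

Conserve mass number: A = 9 + 1, so A = 10.
Conserve atomic number: Z = 3 + 0, so Z = 3.
Z = 3 is lithium, so the species is ¹⁰₃Li.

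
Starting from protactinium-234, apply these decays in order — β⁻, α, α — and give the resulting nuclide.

Ra-226

Start: (A, Z) = (234, 91).
After β⁻: (234, 92).
After α: (230, 90).
After α: (226, 88).
Z = 88 is radium.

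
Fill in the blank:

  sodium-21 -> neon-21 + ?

positron

Conserve mass number: 21 = 21 + A, so A = 0.
Conserve atomic number: 11 = 10 + Z, so Z = 1.
A = 0 and Z = 1 is e⁺ — a positron.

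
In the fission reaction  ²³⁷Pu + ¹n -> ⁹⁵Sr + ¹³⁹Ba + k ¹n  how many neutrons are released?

Conserve mass number: 238 = 95 + 139 + k, so k = 238 − 234 = 4.
Check atomic number: 94 = 38 + 56 + 0 = 94. ✓

4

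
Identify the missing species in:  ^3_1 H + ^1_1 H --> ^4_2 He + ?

gamma ray

Conserve mass number: 3 + 1 = 4 + A, so A = 0.
Conserve atomic number: 1 + 1 = 2 + Z, so Z = 0.
A = 0 and Z = 0 is ^0_0 γ — a gamma ray.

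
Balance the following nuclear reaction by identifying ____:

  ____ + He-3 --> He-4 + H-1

Conserve mass number: A + 3 = 4 + 1, so A = 2.
Conserve atomic number: Z + 2 = 2 + 1, so Z = 1.
A = 2 and Z = 1 is H-2 — a deuteron.

deuteron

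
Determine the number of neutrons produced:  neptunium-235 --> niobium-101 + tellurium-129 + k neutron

5

Conserve mass number: 235 = 101 + 129 + k, so k = 235 − 230 = 5.
Check atomic number: 93 = 41 + 52 + 0 = 93. ✓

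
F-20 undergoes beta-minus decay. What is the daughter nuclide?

Ne-20

Beta-minus decay: mass number changes by +0, atomic number by +1.
A: 20 = 20; Z: 9 + 1 = 10.
Z = 10 is neon, so the daughter is Ne-20.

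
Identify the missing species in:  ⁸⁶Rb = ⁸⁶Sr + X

Conserve mass number: 86 = 86 + A, so A = 0.
Conserve atomic number: 37 = 38 + Z, so Z = -1.
A = 0 and Z = -1 is e⁻ — a beta-minus particle.

beta-minus particle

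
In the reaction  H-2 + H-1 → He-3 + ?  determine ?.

gamma ray

Conserve mass number: 2 + 1 = 3 + A, so A = 0.
Conserve atomic number: 1 + 1 = 2 + Z, so Z = 0.
A = 0 and Z = 0 is γ — a gamma ray.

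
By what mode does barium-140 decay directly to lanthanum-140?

beta-minus decay

ΔA = 140 − 140 = 0; ΔZ = 57 − 56 = +1.
A is unchanged and Z rises by 1 — a neutron has become a proton (β⁻ decay).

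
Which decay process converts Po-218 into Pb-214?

ΔA = 214 − 218 = -4; ΔZ = 82 − 84 = -2.
A drops by 4 and Z drops by 2 — the signature of alpha emission.

alpha decay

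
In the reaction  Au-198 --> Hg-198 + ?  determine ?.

beta-minus particle

Conserve mass number: 198 = 198 + A, so A = 0.
Conserve atomic number: 79 = 80 + Z, so Z = -1.
A = 0 and Z = -1 is e⁻ — a beta-minus particle.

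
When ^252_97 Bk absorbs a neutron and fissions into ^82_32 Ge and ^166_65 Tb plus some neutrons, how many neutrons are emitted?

5

Conserve mass number: 253 = 82 + 166 + k, so k = 253 − 248 = 5.
Check atomic number: 97 = 32 + 65 + 0 = 97. ✓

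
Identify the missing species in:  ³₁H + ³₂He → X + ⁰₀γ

Conserve mass number: 3 + 3 = A + 0, so A = 6.
Conserve atomic number: 1 + 2 = Z + 0, so Z = 3.
Z = 3 is lithium, so the species is ⁶₃Li.

Li-6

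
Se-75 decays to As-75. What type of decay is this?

ΔA = 75 − 75 = 0; ΔZ = 33 − 34 = -1.
A is unchanged and Z drops by 1 — a proton has become a neutron (β⁺ emission or electron capture).

beta-plus decay or electron capture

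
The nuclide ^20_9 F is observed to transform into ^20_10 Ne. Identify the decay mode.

beta-minus decay

ΔA = 20 − 20 = 0; ΔZ = 10 − 9 = +1.
A is unchanged and Z rises by 1 — a neutron has become a proton (β⁻ decay).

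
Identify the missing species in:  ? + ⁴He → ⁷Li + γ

Conserve mass number: A + 4 = 7 + 0, so A = 3.
Conserve atomic number: Z + 2 = 3 + 0, so Z = 1.
A = 3 and Z = 1 is ³H — a triton.

triton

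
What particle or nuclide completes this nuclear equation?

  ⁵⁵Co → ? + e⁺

Conserve mass number: 55 = A + 0, so A = 55.
Conserve atomic number: 27 = Z + 1, so Z = 26.
Z = 26 is iron, so the species is ⁵⁵Fe.

Fe-55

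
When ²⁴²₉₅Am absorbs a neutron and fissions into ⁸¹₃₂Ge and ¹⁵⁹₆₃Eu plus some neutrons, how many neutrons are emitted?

Conserve mass number: 243 = 81 + 159 + k, so k = 243 − 240 = 3.
Check atomic number: 95 = 32 + 63 + 0 = 95. ✓

3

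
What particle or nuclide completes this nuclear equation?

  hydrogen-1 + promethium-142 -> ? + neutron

Conserve mass number: 1 + 142 = A + 1, so A = 142.
Conserve atomic number: 1 + 61 = Z + 0, so Z = 62.
Z = 62 is samarium, so the species is samarium-142.

Sm-142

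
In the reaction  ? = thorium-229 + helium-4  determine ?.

U-233

Conserve mass number: A = 229 + 4, so A = 233.
Conserve atomic number: Z = 90 + 2, so Z = 92.
Z = 92 is uranium, so the species is uranium-233.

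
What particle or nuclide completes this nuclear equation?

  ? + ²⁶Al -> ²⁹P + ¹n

alpha particle

Conserve mass number: A + 26 = 29 + 1, so A = 4.
Conserve atomic number: Z + 13 = 15 + 0, so Z = 2.
A = 4 and Z = 2 is ⁴He — an alpha particle.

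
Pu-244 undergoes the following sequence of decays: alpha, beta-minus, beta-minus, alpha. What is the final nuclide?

Start: (A, Z) = (244, 94).
After α: (240, 92).
After β⁻: (240, 93).
After β⁻: (240, 94).
After α: (236, 92).
Z = 92 is uranium.

U-236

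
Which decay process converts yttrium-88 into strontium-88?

beta-plus decay or electron capture

ΔA = 88 − 88 = 0; ΔZ = 38 − 39 = -1.
A is unchanged and Z drops by 1 — a proton has become a neutron (β⁺ emission or electron capture).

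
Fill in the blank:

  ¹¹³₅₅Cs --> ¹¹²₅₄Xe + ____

proton

Conserve mass number: 113 = 112 + A, so A = 1.
Conserve atomic number: 55 = 54 + Z, so Z = 1.
A = 1 and Z = 1 is ¹₁H — a proton.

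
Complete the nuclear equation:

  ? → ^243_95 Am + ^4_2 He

Conserve mass number: A = 243 + 4, so A = 247.
Conserve atomic number: Z = 95 + 2, so Z = 97.
Z = 97 is berkelium, so the species is ^247_97 Bk.

Bk-247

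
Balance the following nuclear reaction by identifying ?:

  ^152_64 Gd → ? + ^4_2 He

Sm-148

Conserve mass number: 152 = A + 4, so A = 148.
Conserve atomic number: 64 = Z + 2, so Z = 62.
Z = 62 is samarium, so the species is ^148_62 Sm.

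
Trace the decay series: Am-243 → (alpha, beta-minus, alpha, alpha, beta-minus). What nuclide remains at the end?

Pa-231

Start: (A, Z) = (243, 95).
After α: (239, 93).
After β⁻: (239, 94).
After α: (235, 92).
After α: (231, 90).
After β⁻: (231, 91).
Z = 91 is protactinium.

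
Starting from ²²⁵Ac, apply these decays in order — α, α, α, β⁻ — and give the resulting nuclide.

Po-213

Start: (A, Z) = (225, 89).
After α: (221, 87).
After α: (217, 85).
After α: (213, 83).
After β⁻: (213, 84).
Z = 84 is polonium.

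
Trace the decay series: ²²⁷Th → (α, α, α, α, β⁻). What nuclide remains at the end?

Bi-211

Start: (A, Z) = (227, 90).
After α: (223, 88).
After α: (219, 86).
After α: (215, 84).
After α: (211, 82).
After β⁻: (211, 83).
Z = 83 is bismuth.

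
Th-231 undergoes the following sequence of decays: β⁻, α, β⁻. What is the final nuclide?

Th-227

Start: (A, Z) = (231, 90).
After β⁻: (231, 91).
After α: (227, 89).
After β⁻: (227, 90).
Z = 90 is thorium.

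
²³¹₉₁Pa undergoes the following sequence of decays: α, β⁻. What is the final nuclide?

Th-227

Start: (A, Z) = (231, 91).
After α: (227, 89).
After β⁻: (227, 90).
Z = 90 is thorium.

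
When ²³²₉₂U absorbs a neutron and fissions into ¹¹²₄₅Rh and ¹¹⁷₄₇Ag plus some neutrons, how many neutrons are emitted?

4

Conserve mass number: 233 = 112 + 117 + k, so k = 233 − 229 = 4.
Check atomic number: 92 = 45 + 47 + 0 = 92. ✓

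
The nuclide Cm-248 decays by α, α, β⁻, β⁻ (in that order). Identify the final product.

Pu-240

Start: (A, Z) = (248, 96).
After α: (244, 94).
After α: (240, 92).
After β⁻: (240, 93).
After β⁻: (240, 94).
Z = 94 is plutonium.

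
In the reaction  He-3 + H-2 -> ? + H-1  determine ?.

Conserve mass number: 3 + 2 = A + 1, so A = 4.
Conserve atomic number: 2 + 1 = Z + 1, so Z = 2.
A = 4 and Z = 2 is He-4 — an alpha particle.

He-4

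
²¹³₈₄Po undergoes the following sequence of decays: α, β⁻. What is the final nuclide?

Start: (A, Z) = (213, 84).
After α: (209, 82).
After β⁻: (209, 83).
Z = 83 is bismuth.

Bi-209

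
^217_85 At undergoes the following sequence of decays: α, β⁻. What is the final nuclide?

Start: (A, Z) = (217, 85).
After α: (213, 83).
After β⁻: (213, 84).
Z = 84 is polonium.

Po-213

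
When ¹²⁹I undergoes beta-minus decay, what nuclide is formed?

Beta-minus decay: mass number changes by +0, atomic number by +1.
A: 129 = 129; Z: 53 + 1 = 54.
Z = 54 is xenon, so the daughter is ¹²⁹Xe.

Xe-129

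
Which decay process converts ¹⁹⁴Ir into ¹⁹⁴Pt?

beta-minus decay

ΔA = 194 − 194 = 0; ΔZ = 78 − 77 = +1.
A is unchanged and Z rises by 1 — a neutron has become a proton (β⁻ decay).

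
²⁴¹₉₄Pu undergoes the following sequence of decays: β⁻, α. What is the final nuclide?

Start: (A, Z) = (241, 94).
After β⁻: (241, 95).
After α: (237, 93).
Z = 93 is neptunium.

Np-237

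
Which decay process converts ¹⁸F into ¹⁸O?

beta-plus decay or electron capture

ΔA = 18 − 18 = 0; ΔZ = 8 − 9 = -1.
A is unchanged and Z drops by 1 — a proton has become a neutron (β⁺ emission or electron capture).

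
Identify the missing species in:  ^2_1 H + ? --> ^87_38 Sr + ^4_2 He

Y-89

Conserve mass number: 2 + A = 87 + 4, so A = 89.
Conserve atomic number: 1 + Z = 38 + 2, so Z = 39.
Z = 39 is yttrium, so the species is ^89_39 Y.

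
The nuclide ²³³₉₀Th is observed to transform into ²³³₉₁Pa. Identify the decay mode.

beta-minus decay

ΔA = 233 − 233 = 0; ΔZ = 91 − 90 = +1.
A is unchanged and Z rises by 1 — a neutron has become a proton (β⁻ decay).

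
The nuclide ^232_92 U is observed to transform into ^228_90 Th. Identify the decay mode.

ΔA = 228 − 232 = -4; ΔZ = 90 − 92 = -2.
A drops by 4 and Z drops by 2 — the signature of alpha emission.

alpha decay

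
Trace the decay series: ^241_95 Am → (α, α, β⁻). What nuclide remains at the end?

U-233

Start: (A, Z) = (241, 95).
After α: (237, 93).
After α: (233, 91).
After β⁻: (233, 92).
Z = 92 is uranium.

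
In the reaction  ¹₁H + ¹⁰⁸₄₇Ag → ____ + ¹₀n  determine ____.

Cd-108

Conserve mass number: 1 + 108 = A + 1, so A = 108.
Conserve atomic number: 1 + 47 = Z + 0, so Z = 48.
Z = 48 is cadmium, so the species is ¹⁰⁸₄₈Cd.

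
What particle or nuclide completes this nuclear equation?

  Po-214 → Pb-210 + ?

alpha particle

Conserve mass number: 214 = 210 + A, so A = 4.
Conserve atomic number: 84 = 82 + Z, so Z = 2.
A = 4 and Z = 2 is He-4 — an alpha particle.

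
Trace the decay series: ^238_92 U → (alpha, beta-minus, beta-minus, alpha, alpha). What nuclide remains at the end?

Ra-226

Start: (A, Z) = (238, 92).
After α: (234, 90).
After β⁻: (234, 91).
After β⁻: (234, 92).
After α: (230, 90).
After α: (226, 88).
Z = 88 is radium.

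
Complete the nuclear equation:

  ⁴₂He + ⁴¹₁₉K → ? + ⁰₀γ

Sc-45

Conserve mass number: 4 + 41 = A + 0, so A = 45.
Conserve atomic number: 2 + 19 = Z + 0, so Z = 21.
Z = 21 is scandium, so the species is ⁴⁵₂₁Sc.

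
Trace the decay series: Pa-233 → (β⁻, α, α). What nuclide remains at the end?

Ra-225

Start: (A, Z) = (233, 91).
After β⁻: (233, 92).
After α: (229, 90).
After α: (225, 88).
Z = 88 is radium.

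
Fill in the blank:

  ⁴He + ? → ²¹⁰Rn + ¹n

Conserve mass number: 4 + A = 210 + 1, so A = 207.
Conserve atomic number: 2 + Z = 86 + 0, so Z = 84.
Z = 84 is polonium, so the species is ²⁰⁷Po.

Po-207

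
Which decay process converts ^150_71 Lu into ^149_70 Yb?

ΔA = 149 − 150 = -1; ΔZ = 70 − 71 = -1.
A drops by 1 and Z drops by 1 — a proton was emitted.

proton emission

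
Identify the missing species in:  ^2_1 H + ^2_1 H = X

He-4

Conserve mass number: 2 + 2 = A, so A = 4.
Conserve atomic number: 1 + 1 = Z, so Z = 2.
A = 4 and Z = 2 is ^4_2 He — an alpha particle.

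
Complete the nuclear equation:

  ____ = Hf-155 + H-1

Ta-156

Conserve mass number: A = 155 + 1, so A = 156.
Conserve atomic number: Z = 72 + 1, so Z = 73.
Z = 73 is tantalum, so the species is Ta-156.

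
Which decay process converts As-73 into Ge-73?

beta-plus decay or electron capture

ΔA = 73 − 73 = 0; ΔZ = 32 − 33 = -1.
A is unchanged and Z drops by 1 — a proton has become a neutron (β⁺ emission or electron capture).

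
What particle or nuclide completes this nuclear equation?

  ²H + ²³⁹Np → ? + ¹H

Conserve mass number: 2 + 239 = A + 1, so A = 240.
Conserve atomic number: 1 + 93 = Z + 1, so Z = 93.
Z = 93 is neptunium, so the species is ²⁴⁰Np.

Np-240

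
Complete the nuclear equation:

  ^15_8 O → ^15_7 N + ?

positron

Conserve mass number: 15 = 15 + A, so A = 0.
Conserve atomic number: 8 = 7 + Z, so Z = 1.
A = 0 and Z = 1 is ^0_1 e — a positron.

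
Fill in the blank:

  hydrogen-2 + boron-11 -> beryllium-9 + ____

alpha particle

Conserve mass number: 2 + 11 = 9 + A, so A = 4.
Conserve atomic number: 1 + 5 = 4 + Z, so Z = 2.
A = 4 and Z = 2 is helium-4 — an alpha particle.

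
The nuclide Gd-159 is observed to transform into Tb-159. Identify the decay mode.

ΔA = 159 − 159 = 0; ΔZ = 65 − 64 = +1.
A is unchanged and Z rises by 1 — a neutron has become a proton (β⁻ decay).

beta-minus decay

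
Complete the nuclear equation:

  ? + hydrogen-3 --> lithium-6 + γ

He-3

Conserve mass number: A + 3 = 6 + 0, so A = 3.
Conserve atomic number: Z + 1 = 3 + 0, so Z = 2.
Z = 2 is helium, so the species is helium-3.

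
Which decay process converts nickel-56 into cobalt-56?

beta-plus decay or electron capture

ΔA = 56 − 56 = 0; ΔZ = 27 − 28 = -1.
A is unchanged and Z drops by 1 — a proton has become a neutron (β⁺ emission or electron capture).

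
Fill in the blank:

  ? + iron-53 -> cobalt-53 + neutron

Conserve mass number: A + 53 = 53 + 1, so A = 1.
Conserve atomic number: Z + 26 = 27 + 0, so Z = 1.
A = 1 and Z = 1 is hydrogen-1 — a proton.

proton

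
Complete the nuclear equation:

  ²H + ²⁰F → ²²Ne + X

Conserve mass number: 2 + 20 = 22 + A, so A = 0.
Conserve atomic number: 1 + 9 = 10 + Z, so Z = 0.
A = 0 and Z = 0 is γ — a gamma ray.

gamma ray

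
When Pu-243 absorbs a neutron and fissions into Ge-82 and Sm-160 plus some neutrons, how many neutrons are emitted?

Conserve mass number: 244 = 82 + 160 + k, so k = 244 − 242 = 2.
Check atomic number: 94 = 32 + 62 + 0 = 94. ✓

2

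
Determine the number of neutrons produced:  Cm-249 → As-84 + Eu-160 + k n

Conserve mass number: 249 = 84 + 160 + k, so k = 249 − 244 = 5.
Check atomic number: 96 = 33 + 63 + 0 = 96. ✓

5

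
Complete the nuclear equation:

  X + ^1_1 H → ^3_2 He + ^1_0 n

Conserve mass number: A + 1 = 3 + 1, so A = 3.
Conserve atomic number: Z + 1 = 2 + 0, so Z = 1.
A = 3 and Z = 1 is ^3_1 H — a triton.

triton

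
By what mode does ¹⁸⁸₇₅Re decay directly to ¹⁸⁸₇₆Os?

ΔA = 188 − 188 = 0; ΔZ = 76 − 75 = +1.
A is unchanged and Z rises by 1 — a neutron has become a proton (β⁻ decay).

beta-minus decay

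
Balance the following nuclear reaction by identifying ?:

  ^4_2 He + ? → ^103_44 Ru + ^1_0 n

Conserve mass number: 4 + A = 103 + 1, so A = 100.
Conserve atomic number: 2 + Z = 44 + 0, so Z = 42.
Z = 42 is molybdenum, so the species is ^100_42 Mo.

Mo-100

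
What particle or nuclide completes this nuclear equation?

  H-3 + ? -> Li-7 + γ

alpha particle

Conserve mass number: 3 + A = 7 + 0, so A = 4.
Conserve atomic number: 1 + Z = 3 + 0, so Z = 2.
A = 4 and Z = 2 is He-4 — an alpha particle.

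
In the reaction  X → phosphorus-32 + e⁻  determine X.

Si-32

Conserve mass number: A = 32 + 0, so A = 32.
Conserve atomic number: Z = 15 − 1, so Z = 14.
Z = 14 is silicon, so the species is silicon-32.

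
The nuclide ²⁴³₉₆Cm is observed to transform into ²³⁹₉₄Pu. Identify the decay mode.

ΔA = 239 − 243 = -4; ΔZ = 94 − 96 = -2.
A drops by 4 and Z drops by 2 — the signature of alpha emission.

alpha decay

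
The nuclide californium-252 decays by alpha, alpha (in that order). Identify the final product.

Start: (A, Z) = (252, 98).
After α: (248, 96).
After α: (244, 94).
Z = 94 is plutonium.

Pu-244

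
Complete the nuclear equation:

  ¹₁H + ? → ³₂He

Conserve mass number: 1 + A = 3, so A = 2.
Conserve atomic number: 1 + Z = 2, so Z = 1.
A = 2 and Z = 1 is ²₁H — a deuteron.

deuteron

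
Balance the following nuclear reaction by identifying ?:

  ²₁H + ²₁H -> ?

He-4

Conserve mass number: 2 + 2 = A, so A = 4.
Conserve atomic number: 1 + 1 = Z, so Z = 2.
A = 4 and Z = 2 is ⁴₂He — an alpha particle.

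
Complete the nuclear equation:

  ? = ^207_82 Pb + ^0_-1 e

Tl-207

Conserve mass number: A = 207 + 0, so A = 207.
Conserve atomic number: Z = 82 − 1, so Z = 81.
Z = 81 is thallium, so the species is ^207_81 Tl.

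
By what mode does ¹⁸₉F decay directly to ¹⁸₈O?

ΔA = 18 − 18 = 0; ΔZ = 8 − 9 = -1.
A is unchanged and Z drops by 1 — a proton has become a neutron (β⁺ emission or electron capture).

beta-plus decay or electron capture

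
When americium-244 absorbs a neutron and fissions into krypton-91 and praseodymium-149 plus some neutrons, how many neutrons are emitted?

5

Conserve mass number: 245 = 91 + 149 + k, so k = 245 − 240 = 5.
Check atomic number: 95 = 36 + 59 + 0 = 95. ✓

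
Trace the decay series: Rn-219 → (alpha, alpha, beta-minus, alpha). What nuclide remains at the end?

Start: (A, Z) = (219, 86).
After α: (215, 84).
After α: (211, 82).
After β⁻: (211, 83).
After α: (207, 81).
Z = 81 is thallium.

Tl-207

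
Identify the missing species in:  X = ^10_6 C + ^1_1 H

Conserve mass number: A = 10 + 1, so A = 11.
Conserve atomic number: Z = 6 + 1, so Z = 7.
Z = 7 is nitrogen, so the species is ^11_7 N.

N-11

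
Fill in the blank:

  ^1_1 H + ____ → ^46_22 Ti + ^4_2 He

V-49

Conserve mass number: 1 + A = 46 + 4, so A = 49.
Conserve atomic number: 1 + Z = 22 + 2, so Z = 23.
Z = 23 is vanadium, so the species is ^49_23 V.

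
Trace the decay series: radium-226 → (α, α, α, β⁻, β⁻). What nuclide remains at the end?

Po-214

Start: (A, Z) = (226, 88).
After α: (222, 86).
After α: (218, 84).
After α: (214, 82).
After β⁻: (214, 83).
After β⁻: (214, 84).
Z = 84 is polonium.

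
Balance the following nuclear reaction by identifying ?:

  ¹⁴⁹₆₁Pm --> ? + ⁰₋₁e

Conserve mass number: 149 = A + 0, so A = 149.
Conserve atomic number: 61 = Z − 1, so Z = 62.
Z = 62 is samarium, so the species is ¹⁴⁹₆₂Sm.

Sm-149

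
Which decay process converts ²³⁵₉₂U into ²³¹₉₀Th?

ΔA = 231 − 235 = -4; ΔZ = 90 − 92 = -2.
A drops by 4 and Z drops by 2 — the signature of alpha emission.

alpha decay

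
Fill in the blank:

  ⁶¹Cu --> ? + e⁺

Conserve mass number: 61 = A + 0, so A = 61.
Conserve atomic number: 29 = Z + 1, so Z = 28.
Z = 28 is nickel, so the species is ⁶¹Ni.

Ni-61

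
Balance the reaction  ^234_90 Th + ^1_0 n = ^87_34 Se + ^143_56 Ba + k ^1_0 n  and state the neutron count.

5

Conserve mass number: 235 = 87 + 143 + k, so k = 235 − 230 = 5.
Check atomic number: 90 = 34 + 56 + 0 = 90. ✓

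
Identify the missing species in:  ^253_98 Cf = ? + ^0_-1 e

Es-253

Conserve mass number: 253 = A + 0, so A = 253.
Conserve atomic number: 98 = Z − 1, so Z = 99.
Z = 99 is einsteinium, so the species is ^253_99 Es.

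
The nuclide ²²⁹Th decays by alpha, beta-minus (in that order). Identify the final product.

Ac-225

Start: (A, Z) = (229, 90).
After α: (225, 88).
After β⁻: (225, 89).
Z = 89 is actinium.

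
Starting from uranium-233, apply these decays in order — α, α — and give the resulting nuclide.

Ra-225

Start: (A, Z) = (233, 92).
After α: (229, 90).
After α: (225, 88).
Z = 88 is radium.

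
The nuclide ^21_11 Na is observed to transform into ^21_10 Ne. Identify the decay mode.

beta-plus decay or electron capture

ΔA = 21 − 21 = 0; ΔZ = 10 − 11 = -1.
A is unchanged and Z drops by 1 — a proton has become a neutron (β⁺ emission or electron capture).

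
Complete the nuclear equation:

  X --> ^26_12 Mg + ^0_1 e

Al-26

Conserve mass number: A = 26 + 0, so A = 26.
Conserve atomic number: Z = 12 + 1, so Z = 13.
Z = 13 is aluminium, so the species is ^26_13 Al.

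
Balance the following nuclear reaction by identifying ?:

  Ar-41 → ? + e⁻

K-41

Conserve mass number: 41 = A + 0, so A = 41.
Conserve atomic number: 18 = Z − 1, so Z = 19.
Z = 19 is potassium, so the species is K-41.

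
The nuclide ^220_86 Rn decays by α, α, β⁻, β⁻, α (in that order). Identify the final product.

Start: (A, Z) = (220, 86).
After α: (216, 84).
After α: (212, 82).
After β⁻: (212, 83).
After β⁻: (212, 84).
After α: (208, 82).
Z = 82 is lead.

Pb-208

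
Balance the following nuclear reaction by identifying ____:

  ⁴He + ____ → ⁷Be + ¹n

alpha particle

Conserve mass number: 4 + A = 7 + 1, so A = 4.
Conserve atomic number: 2 + Z = 4 + 0, so Z = 2.
A = 4 and Z = 2 is ⁴He — an alpha particle.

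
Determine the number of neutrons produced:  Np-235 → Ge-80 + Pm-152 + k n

3

Conserve mass number: 235 = 80 + 152 + k, so k = 235 − 232 = 3.
Check atomic number: 93 = 32 + 61 + 0 = 93. ✓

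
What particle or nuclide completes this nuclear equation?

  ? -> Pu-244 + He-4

Cm-248

Conserve mass number: A = 244 + 4, so A = 248.
Conserve atomic number: Z = 94 + 2, so Z = 96.
Z = 96 is curium, so the species is Cm-248.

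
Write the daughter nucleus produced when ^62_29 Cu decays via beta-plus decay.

Ni-62

Beta-plus decay: mass number changes by +0, atomic number by -1.
A: 62 = 62; Z: 29 − 1 = 28.
Z = 28 is nickel, so the daughter is ^62_28 Ni.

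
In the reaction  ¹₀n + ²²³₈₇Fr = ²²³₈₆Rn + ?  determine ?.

proton

Conserve mass number: 1 + 223 = 223 + A, so A = 1.
Conserve atomic number: 0 + 87 = 86 + Z, so Z = 1.
A = 1 and Z = 1 is ¹₁H — a proton.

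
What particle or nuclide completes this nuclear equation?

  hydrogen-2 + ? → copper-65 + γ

Ni-63

Conserve mass number: 2 + A = 65 + 0, so A = 63.
Conserve atomic number: 1 + Z = 29 + 0, so Z = 28.
Z = 28 is nickel, so the species is nickel-63.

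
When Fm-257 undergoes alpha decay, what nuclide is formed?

Cf-253

Alpha decay: mass number changes by -4, atomic number by -2.
A: 257 − 4 = 253; Z: 100 − 2 = 98.
Z = 98 is californium, so the daughter is Cf-253.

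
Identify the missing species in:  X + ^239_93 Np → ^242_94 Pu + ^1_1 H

Conserve mass number: A + 239 = 242 + 1, so A = 4.
Conserve atomic number: Z + 93 = 94 + 1, so Z = 2.
A = 4 and Z = 2 is ^4_2 He — an alpha particle.

alpha particle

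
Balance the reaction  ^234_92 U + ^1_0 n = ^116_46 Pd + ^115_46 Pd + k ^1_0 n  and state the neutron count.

Conserve mass number: 235 = 116 + 115 + k, so k = 235 − 231 = 4.
Check atomic number: 92 = 46 + 46 + 0 = 92. ✓

4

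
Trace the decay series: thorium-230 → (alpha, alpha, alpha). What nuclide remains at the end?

Start: (A, Z) = (230, 90).
After α: (226, 88).
After α: (222, 86).
After α: (218, 84).
Z = 84 is polonium.

Po-218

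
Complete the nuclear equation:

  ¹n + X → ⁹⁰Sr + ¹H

Conserve mass number: 1 + A = 90 + 1, so A = 90.
Conserve atomic number: 0 + Z = 38 + 1, so Z = 39.
Z = 39 is yttrium, so the species is ⁹⁰Y.

Y-90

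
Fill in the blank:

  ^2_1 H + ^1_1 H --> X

Conserve mass number: 2 + 1 = A, so A = 3.
Conserve atomic number: 1 + 1 = Z, so Z = 2.
Z = 2 is helium, so the species is ^3_2 He.

He-3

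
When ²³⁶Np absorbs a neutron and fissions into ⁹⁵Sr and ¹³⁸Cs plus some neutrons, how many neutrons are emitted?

4

Conserve mass number: 237 = 95 + 138 + k, so k = 237 − 233 = 4.
Check atomic number: 93 = 38 + 55 + 0 = 93. ✓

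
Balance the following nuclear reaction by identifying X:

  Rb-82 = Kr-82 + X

Conserve mass number: 82 = 82 + A, so A = 0.
Conserve atomic number: 37 = 36 + Z, so Z = 1.
A = 0 and Z = 1 is e⁺ — a positron.

positron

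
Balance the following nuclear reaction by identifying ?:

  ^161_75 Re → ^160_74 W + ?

proton

Conserve mass number: 161 = 160 + A, so A = 1.
Conserve atomic number: 75 = 74 + Z, so Z = 1.
A = 1 and Z = 1 is ^1_1 H — a proton.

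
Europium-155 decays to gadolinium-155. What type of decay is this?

beta-minus decay

ΔA = 155 − 155 = 0; ΔZ = 64 − 63 = +1.
A is unchanged and Z rises by 1 — a neutron has become a proton (β⁻ decay).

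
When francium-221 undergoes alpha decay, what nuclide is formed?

At-217

Alpha decay: mass number changes by -4, atomic number by -2.
A: 221 − 4 = 217; Z: 87 − 2 = 85.
Z = 85 is astatine, so the daughter is astatine-217.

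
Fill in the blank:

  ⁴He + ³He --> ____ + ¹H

Conserve mass number: 4 + 3 = A + 1, so A = 6.
Conserve atomic number: 2 + 2 = Z + 1, so Z = 3.
Z = 3 is lithium, so the species is ⁶Li.

Li-6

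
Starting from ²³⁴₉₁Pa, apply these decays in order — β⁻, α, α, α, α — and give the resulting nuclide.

Po-218

Start: (A, Z) = (234, 91).
After β⁻: (234, 92).
After α: (230, 90).
After α: (226, 88).
After α: (222, 86).
After α: (218, 84).
Z = 84 is polonium.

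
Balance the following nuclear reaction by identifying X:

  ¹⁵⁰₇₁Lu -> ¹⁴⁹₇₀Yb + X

proton

Conserve mass number: 150 = 149 + A, so A = 1.
Conserve atomic number: 71 = 70 + Z, so Z = 1.
A = 1 and Z = 1 is ¹₁H — a proton.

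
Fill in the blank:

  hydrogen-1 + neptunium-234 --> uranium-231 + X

alpha particle

Conserve mass number: 1 + 234 = 231 + A, so A = 4.
Conserve atomic number: 1 + 93 = 92 + Z, so Z = 2.
A = 4 and Z = 2 is helium-4 — an alpha particle.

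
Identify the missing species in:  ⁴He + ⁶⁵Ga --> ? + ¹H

Ge-68

Conserve mass number: 4 + 65 = A + 1, so A = 68.
Conserve atomic number: 2 + 31 = Z + 1, so Z = 32.
Z = 32 is germanium, so the species is ⁶⁸Ge.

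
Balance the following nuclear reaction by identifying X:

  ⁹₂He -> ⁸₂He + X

Conserve mass number: 9 = 8 + A, so A = 1.
Conserve atomic number: 2 = 2 + Z, so Z = 0.
A = 1 and Z = 0 is ¹₀n — a neutron.

neutron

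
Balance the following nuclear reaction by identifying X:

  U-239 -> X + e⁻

Conserve mass number: 239 = A + 0, so A = 239.
Conserve atomic number: 92 = Z − 1, so Z = 93.
Z = 93 is neptunium, so the species is Np-239.

Np-239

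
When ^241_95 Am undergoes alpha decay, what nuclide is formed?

Alpha decay: mass number changes by -4, atomic number by -2.
A: 241 − 4 = 237; Z: 95 − 2 = 93.
Z = 93 is neptunium, so the daughter is ^237_93 Np.

Np-237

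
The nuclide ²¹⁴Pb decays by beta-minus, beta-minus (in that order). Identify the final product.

Po-214

Start: (A, Z) = (214, 82).
After β⁻: (214, 83).
After β⁻: (214, 84).
Z = 84 is polonium.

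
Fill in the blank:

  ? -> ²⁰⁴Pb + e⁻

Conserve mass number: A = 204 + 0, so A = 204.
Conserve atomic number: Z = 82 − 1, so Z = 81.
Z = 81 is thallium, so the species is ²⁰⁴Tl.

Tl-204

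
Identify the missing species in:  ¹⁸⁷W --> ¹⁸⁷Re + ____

Conserve mass number: 187 = 187 + A, so A = 0.
Conserve atomic number: 74 = 75 + Z, so Z = -1.
A = 0 and Z = -1 is e⁻ — a beta-minus particle.

beta-minus particle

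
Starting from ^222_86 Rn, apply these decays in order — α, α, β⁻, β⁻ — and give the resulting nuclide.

Start: (A, Z) = (222, 86).
After α: (218, 84).
After α: (214, 82).
After β⁻: (214, 83).
After β⁻: (214, 84).
Z = 84 is polonium.

Po-214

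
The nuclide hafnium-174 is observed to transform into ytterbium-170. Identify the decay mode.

ΔA = 170 − 174 = -4; ΔZ = 70 − 72 = -2.
A drops by 4 and Z drops by 2 — the signature of alpha emission.

alpha decay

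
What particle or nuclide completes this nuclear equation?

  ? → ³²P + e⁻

Si-32

Conserve mass number: A = 32 + 0, so A = 32.
Conserve atomic number: Z = 15 − 1, so Z = 14.
Z = 14 is silicon, so the species is ³²Si.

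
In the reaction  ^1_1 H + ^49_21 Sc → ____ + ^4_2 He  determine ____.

Conserve mass number: 1 + 49 = A + 4, so A = 46.
Conserve atomic number: 1 + 21 = Z + 2, so Z = 20.
Z = 20 is calcium, so the species is ^46_20 Ca.

Ca-46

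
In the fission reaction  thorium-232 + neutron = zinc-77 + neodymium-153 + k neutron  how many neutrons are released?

Conserve mass number: 233 = 77 + 153 + k, so k = 233 − 230 = 3.
Check atomic number: 90 = 30 + 60 + 0 = 90. ✓

3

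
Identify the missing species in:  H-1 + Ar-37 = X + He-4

Conserve mass number: 1 + 37 = A + 4, so A = 34.
Conserve atomic number: 1 + 18 = Z + 2, so Z = 17.
Z = 17 is chlorine, so the species is Cl-34.

Cl-34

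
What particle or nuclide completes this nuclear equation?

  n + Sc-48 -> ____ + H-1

Conserve mass number: 1 + 48 = A + 1, so A = 48.
Conserve atomic number: 0 + 21 = Z + 1, so Z = 20.
Z = 20 is calcium, so the species is Ca-48.

Ca-48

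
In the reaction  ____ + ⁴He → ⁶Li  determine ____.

deuteron

Conserve mass number: A + 4 = 6, so A = 2.
Conserve atomic number: Z + 2 = 3, so Z = 1.
A = 2 and Z = 1 is ²H — a deuteron.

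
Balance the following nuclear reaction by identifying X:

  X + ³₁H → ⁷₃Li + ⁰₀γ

alpha particle

Conserve mass number: A + 3 = 7 + 0, so A = 4.
Conserve atomic number: Z + 1 = 3 + 0, so Z = 2.
A = 4 and Z = 2 is ⁴₂He — an alpha particle.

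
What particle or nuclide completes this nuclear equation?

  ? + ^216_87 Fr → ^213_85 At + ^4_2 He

Conserve mass number: A + 216 = 213 + 4, so A = 1.
Conserve atomic number: Z + 87 = 85 + 2, so Z = 0.
A = 1 and Z = 0 is ^1_0 n — a neutron.

neutron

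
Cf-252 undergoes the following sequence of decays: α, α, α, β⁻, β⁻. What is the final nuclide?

Pu-240

Start: (A, Z) = (252, 98).
After α: (248, 96).
After α: (244, 94).
After α: (240, 92).
After β⁻: (240, 93).
After β⁻: (240, 94).
Z = 94 is plutonium.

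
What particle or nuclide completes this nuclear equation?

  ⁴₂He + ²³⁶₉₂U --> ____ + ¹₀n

Pu-239

Conserve mass number: 4 + 236 = A + 1, so A = 239.
Conserve atomic number: 2 + 92 = Z + 0, so Z = 94.
Z = 94 is plutonium, so the species is ²³⁹₉₄Pu.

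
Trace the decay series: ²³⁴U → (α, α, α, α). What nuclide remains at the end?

Po-218

Start: (A, Z) = (234, 92).
After α: (230, 90).
After α: (226, 88).
After α: (222, 86).
After α: (218, 84).
Z = 84 is polonium.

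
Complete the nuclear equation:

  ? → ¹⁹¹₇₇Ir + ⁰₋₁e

Os-191

Conserve mass number: A = 191 + 0, so A = 191.
Conserve atomic number: Z = 77 − 1, so Z = 76.
Z = 76 is osmium, so the species is ¹⁹¹₇₆Os.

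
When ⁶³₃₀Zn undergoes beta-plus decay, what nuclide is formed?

Cu-63

Beta-plus decay: mass number changes by +0, atomic number by -1.
A: 63 = 63; Z: 30 − 1 = 29.
Z = 29 is copper, so the daughter is ⁶³₂₉Cu.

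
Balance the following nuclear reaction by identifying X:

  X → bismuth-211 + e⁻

Conserve mass number: A = 211 + 0, so A = 211.
Conserve atomic number: Z = 83 − 1, so Z = 82.
Z = 82 is lead, so the species is lead-211.

Pb-211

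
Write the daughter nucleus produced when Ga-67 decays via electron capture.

Electron capture: mass number changes by +0, atomic number by -1.
A: 67 = 67; Z: 31 − 1 = 30.
Z = 30 is zinc, so the daughter is Zn-67.

Zn-67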